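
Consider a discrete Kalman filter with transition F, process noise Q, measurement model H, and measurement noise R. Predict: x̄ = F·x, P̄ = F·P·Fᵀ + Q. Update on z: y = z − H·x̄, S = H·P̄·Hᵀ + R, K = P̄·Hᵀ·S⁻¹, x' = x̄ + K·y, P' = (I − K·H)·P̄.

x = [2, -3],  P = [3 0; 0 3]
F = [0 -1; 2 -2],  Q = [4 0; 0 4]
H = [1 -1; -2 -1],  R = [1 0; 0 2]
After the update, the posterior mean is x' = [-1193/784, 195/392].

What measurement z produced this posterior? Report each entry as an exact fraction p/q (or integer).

x̄ = F·x = [3, 10]
P̄ = F·P·Fᵀ + Q = [7 6; 6 28]
S = H·P̄·Hᵀ + R = [24 20; 20 82]
K = P̄·Hᵀ·S⁻¹ = [241/784 -125/392; -251/392 -65/196]
x' − x̄ = [-3545/784, -3725/392] = K·y
y = (KᵀK)⁻¹·Kᵀ·(x' − x̄) = [5, 19]
z = y + H·x̄ = [5, 19] + [-7, -16] = [-2, 3]

z = [-2, 3]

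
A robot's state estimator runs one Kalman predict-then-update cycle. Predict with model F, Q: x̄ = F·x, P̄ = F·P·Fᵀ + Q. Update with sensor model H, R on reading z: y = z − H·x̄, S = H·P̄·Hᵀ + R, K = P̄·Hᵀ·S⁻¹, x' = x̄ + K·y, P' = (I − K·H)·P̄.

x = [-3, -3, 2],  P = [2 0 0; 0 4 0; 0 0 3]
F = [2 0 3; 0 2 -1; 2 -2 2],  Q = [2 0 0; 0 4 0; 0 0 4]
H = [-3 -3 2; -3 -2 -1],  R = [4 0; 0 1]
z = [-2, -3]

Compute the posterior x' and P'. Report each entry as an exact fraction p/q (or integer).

x' = [220039/85222, -188879/85222, -13499/42611]
P' = [198935/85222 -251195/85222 -34111/42611; -251195/85222 330935/85222 41187/42611; -34111/42611 41187/42611 32498/42611]

x̄ = F·x = [0, -8, 4]
P̄ = F·P·Fᵀ + Q = [37 -9 26; -9 23 -22; 26 -22 40]
y = z − H·x̄ = [-34, -15]
S = H·P̄·Hᵀ + R = [494 200; 200 426]
K = P̄·Hᵀ·S⁻¹ = [2542/42611 -26193/85222; -9309/42611 9341/85222; 10942/42611 -12539/42611]
x' = x̄ + K·y = [220039/85222, -188879/85222, -13499/42611]
P' = (I − K·H)·P̄ = [198935/85222 -251195/85222 -34111/42611; -251195/85222 330935/85222 41187/42611; -34111/42611 41187/42611 32498/42611]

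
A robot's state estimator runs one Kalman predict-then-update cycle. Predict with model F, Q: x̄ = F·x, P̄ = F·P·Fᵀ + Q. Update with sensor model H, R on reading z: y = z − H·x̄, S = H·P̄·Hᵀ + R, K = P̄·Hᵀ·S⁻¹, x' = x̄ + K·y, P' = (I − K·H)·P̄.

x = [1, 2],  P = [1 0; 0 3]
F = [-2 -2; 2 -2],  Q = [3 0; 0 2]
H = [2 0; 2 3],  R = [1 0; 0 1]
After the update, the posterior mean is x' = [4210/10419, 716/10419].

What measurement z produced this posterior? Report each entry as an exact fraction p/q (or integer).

x̄ = F·x = [-6, -2]
P̄ = F·P·Fᵀ + Q = [19 8; 8 18]
S = H·P̄·Hᵀ + R = [77 124; 124 335]
K = P̄·Hᵀ·S⁻¹ = [5042/10419 62/10419; -3320/10419 3406/10419]
x' − x̄ = [66724/10419, 21554/10419] = K·y
y = (KᵀK)⁻¹·Kᵀ·(x' − x̄) = [13, 19]
z = y + H·x̄ = [13, 19] + [-12, -18] = [1, 1]

z = [1, 1]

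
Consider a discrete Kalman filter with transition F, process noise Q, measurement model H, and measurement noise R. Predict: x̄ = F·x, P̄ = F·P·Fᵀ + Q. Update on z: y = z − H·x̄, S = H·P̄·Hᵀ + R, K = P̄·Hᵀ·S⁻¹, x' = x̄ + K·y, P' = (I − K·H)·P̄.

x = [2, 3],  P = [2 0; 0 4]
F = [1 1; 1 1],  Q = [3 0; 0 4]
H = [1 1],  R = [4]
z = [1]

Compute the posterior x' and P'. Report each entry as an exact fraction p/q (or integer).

x̄ = F·x = [5, 5]
P̄ = F·P·Fᵀ + Q = [9 6; 6 10]
y = z − H·x̄ = [-9]
S = H·P̄·Hᵀ + R = [35]
K = P̄·Hᵀ·S⁻¹ = [3/7; 16/35]
x' = x̄ + K·y = [8/7, 31/35]
P' = (I − K·H)·P̄ = [18/7 -6/7; -6/7 94/35]

x' = [8/7, 31/35]
P' = [18/7 -6/7; -6/7 94/35]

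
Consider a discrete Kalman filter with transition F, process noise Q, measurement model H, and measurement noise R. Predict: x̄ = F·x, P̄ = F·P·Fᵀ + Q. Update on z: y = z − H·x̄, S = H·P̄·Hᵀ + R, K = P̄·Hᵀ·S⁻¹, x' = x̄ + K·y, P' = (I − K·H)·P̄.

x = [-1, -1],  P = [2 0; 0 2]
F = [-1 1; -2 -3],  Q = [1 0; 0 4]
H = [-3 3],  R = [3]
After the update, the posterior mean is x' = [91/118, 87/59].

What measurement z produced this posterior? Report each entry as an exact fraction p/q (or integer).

z = [2]

x̄ = F·x = [0, 5]
P̄ = F·P·Fᵀ + Q = [5 -2; -2 30]
S = H·P̄·Hᵀ + R = [354]
K = P̄·Hᵀ·S⁻¹ = [-7/118; 16/59]
x' − x̄ = [91/118, -208/59] = K·y
y = (KᵀK)⁻¹·Kᵀ·(x' − x̄) = [-13]
z = y + H·x̄ = [-13] + [15] = [2]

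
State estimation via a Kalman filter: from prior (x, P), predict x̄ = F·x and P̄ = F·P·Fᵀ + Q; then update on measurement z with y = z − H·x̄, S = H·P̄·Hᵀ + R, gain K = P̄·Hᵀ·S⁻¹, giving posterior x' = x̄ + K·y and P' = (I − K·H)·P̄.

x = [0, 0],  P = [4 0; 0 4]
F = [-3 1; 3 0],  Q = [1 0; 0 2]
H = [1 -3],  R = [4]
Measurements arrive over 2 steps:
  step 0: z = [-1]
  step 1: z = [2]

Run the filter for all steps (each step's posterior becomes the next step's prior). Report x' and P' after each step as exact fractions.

step 0: x' = [-149/603, 50/201], P' = [2522/603 214/201; 214/201 46/67]
step 1: x' = [3749/5247, -52037/120681], P' = [3508/1749 640/1749; 640/1749 18608/40227]

step 0: x̄ = F·x = [0, 0]
step 0: P̄ = F·P·Fᵀ + Q = [41 -36; -36 38]
step 0: y = z − H·x̄ = [-1]
step 0: S = H·P̄·Hᵀ + R = [603]
step 0: K = P̄·Hᵀ·S⁻¹ = [149/603; -50/201]
step 0: x' = x̄ + K·y = [-149/603, 50/201]
step 0: P' = (I − K·H)·P̄ = [2522/603 214/201; 214/201 46/67]
step 1: x̄ = F·x = [199/201, -149/201]
step 1: P̄ = F·P·Fᵀ + Q = [2207/67 -2308/67; -2308/67 2656/67]
step 1: y = z − H·x̄ = [-244/201]
step 1: S = H·P̄·Hᵀ + R = [40227/67]
step 1: K = P̄·Hᵀ·S⁻¹ = [397/1749; -10276/40227]
step 1: x' = x̄ + K·y = [3749/5247, -52037/120681]
step 1: P' = (I − K·H)·P̄ = [3508/1749 640/1749; 640/1749 18608/40227]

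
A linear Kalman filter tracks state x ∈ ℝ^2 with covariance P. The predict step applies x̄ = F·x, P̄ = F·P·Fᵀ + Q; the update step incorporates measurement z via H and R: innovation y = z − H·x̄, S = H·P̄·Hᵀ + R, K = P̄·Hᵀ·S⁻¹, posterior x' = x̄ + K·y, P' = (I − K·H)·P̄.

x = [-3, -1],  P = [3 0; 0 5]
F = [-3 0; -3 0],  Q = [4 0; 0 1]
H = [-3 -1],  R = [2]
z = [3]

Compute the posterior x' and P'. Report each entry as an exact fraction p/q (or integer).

x̄ = F·x = [9, 9]
P̄ = F·P·Fᵀ + Q = [31 27; 27 28]
y = z − H·x̄ = [39]
S = H·P̄·Hᵀ + R = [471]
K = P̄·Hᵀ·S⁻¹ = [-40/157; -109/471]
x' = x̄ + K·y = [-147/157, -4/157]
P' = (I − K·H)·P̄ = [67/157 -121/157; -121/157 1307/471]

x' = [-147/157, -4/157]
P' = [67/157 -121/157; -121/157 1307/471]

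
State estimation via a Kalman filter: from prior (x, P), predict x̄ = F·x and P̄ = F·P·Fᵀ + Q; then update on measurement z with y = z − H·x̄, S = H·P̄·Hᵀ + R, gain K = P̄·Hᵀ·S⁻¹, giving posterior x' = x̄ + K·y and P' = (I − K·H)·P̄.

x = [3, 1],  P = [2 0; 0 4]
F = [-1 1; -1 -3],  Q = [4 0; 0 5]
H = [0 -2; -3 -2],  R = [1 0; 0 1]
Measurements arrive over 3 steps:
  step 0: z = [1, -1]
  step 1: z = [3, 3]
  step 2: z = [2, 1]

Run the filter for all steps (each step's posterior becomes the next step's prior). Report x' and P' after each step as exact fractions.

step 0: x̄ = F·x = [-2, -6]
step 0: P̄ = F·P·Fᵀ + Q = [10 -10; -10 43]
step 0: y = z − H·x̄ = [-11, -19]
step 0: S = H·P̄·Hᵀ + R = [173 112; 112 143]
step 0: K = P̄·Hᵀ·S⁻¹ = [796/2439 -794/2439; -6026/12195 -56/12195]
step 0: x' = x̄ + K·y = [484/813, -388/813]
step 0: P' = (I − K·H)·P̄ = [530/2439 -398/2439; -398/2439 3013/12195]
step 1: x̄ = F·x = [-872/813, 680/813]
step 1: P̄ = F·P·Fᵀ + Q = [58423/12195 -10369/12195; -10369/12195 78802/12195]
step 1: y = z − H·x̄ = [3799/813, 1183/813]
step 1: S = H·P̄·Hᵀ + R = [327403/12195 252994/12195; 252994/12195 728782/12195]
step 1: K = P̄·Hᵀ·S⁻¹ = [2222587/7158649 -269351/842194; -3397129/7158649 -7441/842194]
step 1: x' = x̄ + K·y = [-1247707/14317298, -19957281/14317298]
step 1: P' = (I − K·H)·P̄ = [3008047/14317298 -2222587/14317298; -2222587/14317298 3397129/14317298]
step 2: x̄ = F·x = [-9354787/7158649, 30559775/7158649]
step 2: P̄ = F·P·Fᵀ + Q = [34059771/7158649 -5814257/7158649; -5814257/7158649 45916588/7158649]
step 2: y = z − H·x̄ = [75436848/7158649, 40213838/7158649]
step 2: S = H·P̄·Hᵀ + R = [190825001/7158649 148780810/7158649; 148780810/7158649 427591856/7158649]
step 2: K = P̄·Hᵀ·S⁻¹ = [1288265363/4152982422 -2655453011/8305964844; -1969593247/4152982422 -74390405/8305964844]
step 2: x' = x̄ + K·y = [689995249/4152982422, -3235451249/4152982422]
step 2: P' = (I − K·H)·P̄ = [1743994579/8305964844 -1288265363/8305964844; -1288265363/8305964844 1969593247/8305964844]

step 0: x' = [484/813, -388/813], P' = [530/2439 -398/2439; -398/2439 3013/12195]
step 1: x' = [-1247707/14317298, -19957281/14317298], P' = [3008047/14317298 -2222587/14317298; -2222587/14317298 3397129/14317298]
step 2: x' = [689995249/4152982422, -3235451249/4152982422], P' = [1743994579/8305964844 -1288265363/8305964844; -1288265363/8305964844 1969593247/8305964844]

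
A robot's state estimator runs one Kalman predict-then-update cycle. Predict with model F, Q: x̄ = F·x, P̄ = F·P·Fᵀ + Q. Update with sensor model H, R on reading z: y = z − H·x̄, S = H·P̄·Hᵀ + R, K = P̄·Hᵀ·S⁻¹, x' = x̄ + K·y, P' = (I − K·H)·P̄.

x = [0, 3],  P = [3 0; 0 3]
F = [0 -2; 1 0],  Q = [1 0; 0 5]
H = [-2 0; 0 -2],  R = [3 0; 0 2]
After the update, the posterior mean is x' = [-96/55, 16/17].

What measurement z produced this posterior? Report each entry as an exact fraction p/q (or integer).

x̄ = F·x = [-6, 0]
P̄ = F·P·Fᵀ + Q = [13 0; 0 8]
S = H·P̄·Hᵀ + R = [55 0; 0 34]
K = P̄·Hᵀ·S⁻¹ = [-26/55 0; 0 -8/17]
x' − x̄ = [234/55, 16/17] = K·y
y = (KᵀK)⁻¹·Kᵀ·(x' − x̄) = [-9, -2]
z = y + H·x̄ = [-9, -2] + [12, 0] = [3, -2]

z = [3, -2]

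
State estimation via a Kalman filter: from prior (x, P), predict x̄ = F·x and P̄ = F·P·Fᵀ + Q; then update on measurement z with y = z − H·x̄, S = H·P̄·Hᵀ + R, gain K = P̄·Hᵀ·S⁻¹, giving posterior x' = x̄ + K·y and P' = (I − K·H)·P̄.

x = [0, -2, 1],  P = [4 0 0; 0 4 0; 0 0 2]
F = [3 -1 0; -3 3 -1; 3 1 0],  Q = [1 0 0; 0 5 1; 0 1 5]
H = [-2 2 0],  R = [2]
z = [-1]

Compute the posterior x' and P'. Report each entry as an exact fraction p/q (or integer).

x̄ = F·x = [2, -7, -2]
P̄ = F·P·Fᵀ + Q = [41 -48 32; -48 79 -23; 32 -23 45]
y = z − H·x̄ = [17]
S = H·P̄·Hᵀ + R = [866]
K = P̄·Hᵀ·S⁻¹ = [-89/433; 127/433; -55/433]
x' = x̄ + K·y = [-647/433, -872/433, -1801/433]
P' = (I − K·H)·P̄ = [1911/433 1822/433 4066/433; 1822/433 1949/433 4011/433; 4066/433 4011/433 13435/433]

x' = [-647/433, -872/433, -1801/433]
P' = [1911/433 1822/433 4066/433; 1822/433 1949/433 4011/433; 4066/433 4011/433 13435/433]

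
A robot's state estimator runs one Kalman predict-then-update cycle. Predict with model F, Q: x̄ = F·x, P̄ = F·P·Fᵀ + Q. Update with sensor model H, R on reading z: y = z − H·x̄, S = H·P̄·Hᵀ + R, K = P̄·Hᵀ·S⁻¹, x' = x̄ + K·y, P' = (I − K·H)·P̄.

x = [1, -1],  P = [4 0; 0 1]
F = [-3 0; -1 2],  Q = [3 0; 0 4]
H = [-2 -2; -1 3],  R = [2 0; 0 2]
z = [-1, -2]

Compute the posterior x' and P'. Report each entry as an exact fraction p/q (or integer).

x' = [1851/2149, -4299/10745]
P' = [858/2149 -60/2149; -60/2149 1644/10745]

x̄ = F·x = [-3, -3]
P̄ = F·P·Fᵀ + Q = [39 12; 12 12]
y = z − H·x̄ = [-13, 4]
S = H·P̄·Hᵀ + R = [302 -42; -42 77]
K = P̄·Hᵀ·S⁻¹ = [-114/307 -519/2149; -192/1535 2616/10745]
x' = x̄ + K·y = [1851/2149, -4299/10745]
P' = (I − K·H)·P̄ = [858/2149 -60/2149; -60/2149 1644/10745]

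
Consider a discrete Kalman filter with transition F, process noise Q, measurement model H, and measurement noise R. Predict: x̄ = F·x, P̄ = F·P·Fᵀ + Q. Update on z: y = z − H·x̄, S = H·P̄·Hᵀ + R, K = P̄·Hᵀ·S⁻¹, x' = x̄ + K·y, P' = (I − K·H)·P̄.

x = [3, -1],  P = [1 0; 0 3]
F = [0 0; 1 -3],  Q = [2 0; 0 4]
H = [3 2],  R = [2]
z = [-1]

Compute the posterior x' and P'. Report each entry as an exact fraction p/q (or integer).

x' = [-39/74, 14/37]
P' = [65/37 -96/37; -96/37 160/37]

x̄ = F·x = [0, 6]
P̄ = F·P·Fᵀ + Q = [2 0; 0 32]
y = z − H·x̄ = [-13]
S = H·P̄·Hᵀ + R = [148]
K = P̄·Hᵀ·S⁻¹ = [3/74; 16/37]
x' = x̄ + K·y = [-39/74, 14/37]
P' = (I − K·H)·P̄ = [65/37 -96/37; -96/37 160/37]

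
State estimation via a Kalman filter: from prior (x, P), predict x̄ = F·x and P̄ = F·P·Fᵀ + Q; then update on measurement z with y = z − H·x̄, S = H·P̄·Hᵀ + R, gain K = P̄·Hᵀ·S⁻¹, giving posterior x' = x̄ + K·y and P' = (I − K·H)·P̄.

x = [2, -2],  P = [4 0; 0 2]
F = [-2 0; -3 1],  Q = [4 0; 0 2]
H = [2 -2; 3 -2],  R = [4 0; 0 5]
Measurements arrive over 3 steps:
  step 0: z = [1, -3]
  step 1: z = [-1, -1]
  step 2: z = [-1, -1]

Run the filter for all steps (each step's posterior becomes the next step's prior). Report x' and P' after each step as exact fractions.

step 0: x' = [-1378/341, -1608/341], P' = [2116/341 2584/341; 2584/341 3336/341]
step 1: x' = [173042/93343, 257017/93343], P' = [513900/93343 605680/93343; 605680/93343 760750/93343]
step 2: x' = [-22716134/23631371, -15985313/23631371], P' = [128225276/23631371 151236264/23631371; 151236264/23631371 190261816/23631371]

step 0: x̄ = F·x = [-4, -8]
step 0: P̄ = F·P·Fᵀ + Q = [20 24; 24 40]
step 0: y = z − H·x̄ = [-7, -7]
step 0: S = H·P̄·Hᵀ + R = [52 40; 40 57]
step 0: K = P̄·Hᵀ·S⁻¹ = [-234/341 236/341; -376/341 216/341]
step 0: x' = x̄ + K·y = [-1378/341, -1608/341]
step 0: P' = (I − K·H)·P̄ = [2116/341 2584/341; 2584/341 3336/341]
step 1: x̄ = F·x = [2756/341, 2526/341]
step 1: P̄ = F·P·Fᵀ + Q = [9828/341 7528/341; 7528/341 7558/341]
step 1: y = z − H·x̄ = [-801/341, -3557/341]
step 1: S = H·P̄·Hᵀ + R = [10684/341 13920/341; 13920/341 30053/341]
step 1: K = P̄·Hᵀ·S⁻¹ = [-45890/93343 66068/93343; -77535/93343 59108/93343]
step 1: x' = x̄ + K·y = [173042/93343, 257017/93343]
step 1: P' = (I − K·H)·P̄ = [513900/93343 605680/93343; 605680/93343 760750/93343]
step 2: x̄ = F·x = [-346084/93343, -262109/93343]
step 2: P̄ = F·P·Fᵀ + Q = [2428972/93343 1872040/93343; 1872040/93343 1938456/93343]
step 2: y = z − H·x̄ = [74607/93343, 420691/93343]
step 2: S = H·P̄·Hᵀ + R = [2866764/93343 3607256/93343; 3607256/93343 7616807/93343]
step 2: K = P̄·Hᵀ·S⁻¹ = [-11505494/23631371 16440660/23631371; -19512776/23631371 14637032/23631371]
step 2: x' = x̄ + K·y = [-22716134/23631371, -15985313/23631371]
step 2: P' = (I − K·H)·P̄ = [128225276/23631371 151236264/23631371; 151236264/23631371 190261816/23631371]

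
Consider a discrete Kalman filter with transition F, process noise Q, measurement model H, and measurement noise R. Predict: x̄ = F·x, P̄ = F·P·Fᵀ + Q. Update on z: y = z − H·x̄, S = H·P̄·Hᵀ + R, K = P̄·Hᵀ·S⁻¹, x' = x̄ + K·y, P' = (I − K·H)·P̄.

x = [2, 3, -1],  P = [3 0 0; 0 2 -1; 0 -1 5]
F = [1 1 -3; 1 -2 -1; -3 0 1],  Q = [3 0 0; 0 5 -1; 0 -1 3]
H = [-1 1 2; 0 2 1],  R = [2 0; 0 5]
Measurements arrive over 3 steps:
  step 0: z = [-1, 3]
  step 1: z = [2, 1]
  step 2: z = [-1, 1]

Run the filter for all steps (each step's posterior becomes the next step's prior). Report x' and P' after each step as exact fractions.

step 0: x' = [3332/2943, 1157/981, -1693/2943], P' = [46699/2943 -4100/981 28180/2943; -4100/981 1051/327 -3791/981; 28180/2943 -3791/981 20821/2943]
step 1: x' = [34394419/8899484, -12497679/8899484, 31874957/8899484], P' = [678176491/17798968 -252739671/17798968 468425917/17798968; -252739671/17798968 128625027/17798968 -196783969/17798968; 468425917/17798968 -196783969/17798968 345882683/17798968]
step 2: x' = [-261392446159/30112429044, 111296865343/30112429044, -201401033197/30112429044], P' = [9235368889777/150562145220 -3508297696573/150562145220 6444245280271/150562145220; -3508297696573/150562145220 1624769630977/150562145220 -2636638811179/150562145220; 6444245280271/150562145220 -2636638811179/150562145220 4686131788033/150562145220]

step 0: x̄ = F·x = [8, -3, -7]
step 0: P̄ = F·P·Fᵀ + Q = [59 9 -25; 9 17 -13; -25 -13 35]
step 0: y = z − H·x̄ = [24, 16]
step 0: S = H·P̄·Hᵀ + R = [248 46; 46 56]
step 0: K = P̄·Hᵀ·S⁻¹ = [-2639/5886 716/2943; -329/1962 503/981; 2089/5886 -385/2943]
step 0: x' = x̄ + K·y = [3332/2943, 1157/981, -1693/2943]
step 0: P' = (I − K·H)·P̄ = [46699/2943 -4100/981 28180/2943; -4100/981 1051/327 -3791/981; 28180/2943 -3791/981 20821/2943]
step 1: x̄ = F·x = [11882/2943, -71/109, -11689/2943]
step 1: P̄ = F·P·Fᵀ + Q = [126934/2943 -2483/109 104767/2943; -2483/109 2497/109 -3785/109; 104767/2943 -3785/109 280861/2943]
step 1: y = z − H·x̄ = [43063/2943, 18466/2943]
step 1: S = H·P̄·Hᵀ + R = [629917/2943 214900/2943; 214900/2943 156472/2943]
step 1: K = P̄·Hᵀ·S⁻¹ = [741959/4449742 -7410685/17798968; -1525405/4449742 12093217/17798968; 3319435/4449742 -9537051/17798968]
step 1: x' = x̄ + K·y = [34394419/8899484, -12497679/8899484, 31874957/8899484]
step 1: P' = (I − K·H)·P̄ = [678176491/17798968 -252739671/17798968 468425917/17798968; -252739671/17798968 128625027/17798968 -196783969/17798968; 468425917/17798968 -196783969/17798968 345882683/17798968]
step 2: x̄ = F·x = [-73728131/8899484, 6878705/2224871, -17827075/2224871]
step 2: P̄ = F·P·Fᵀ + Q = [1837811539/17798968 -286577339/4449742 543379173/4449742; -286577339/4449742 114315637/2224871 -205922193/2224871; 543379173/4449742 -205922193/2224871 461539063/2224871]
step 2: y = z − H·x̄ = [32474165/8899484, 6294536/2224871]
step 2: S = H·P̄·Hᵀ + R = [4566226355/17798968 273972375/4449742; 273972375/4449742 106237194/2224871]
step 2: K = P̄·Hᵀ·S⁻¹ = [6034332258/12546845435 -22894004515/30112429044; -5842095617/12546845435 24516018031/30112429044; 12140811859/12546845435 -23485833373/30112429044]
step 2: x' = x̄ + K·y = [-261392446159/30112429044, 111296865343/30112429044, -201401033197/30112429044]
step 2: P' = (I − K·H)·P̄ = [9235368889777/150562145220 -3508297696573/150562145220 6444245280271/150562145220; -3508297696573/150562145220 1624769630977/150562145220 -2636638811179/150562145220; 6444245280271/150562145220 -2636638811179/150562145220 4686131788033/150562145220]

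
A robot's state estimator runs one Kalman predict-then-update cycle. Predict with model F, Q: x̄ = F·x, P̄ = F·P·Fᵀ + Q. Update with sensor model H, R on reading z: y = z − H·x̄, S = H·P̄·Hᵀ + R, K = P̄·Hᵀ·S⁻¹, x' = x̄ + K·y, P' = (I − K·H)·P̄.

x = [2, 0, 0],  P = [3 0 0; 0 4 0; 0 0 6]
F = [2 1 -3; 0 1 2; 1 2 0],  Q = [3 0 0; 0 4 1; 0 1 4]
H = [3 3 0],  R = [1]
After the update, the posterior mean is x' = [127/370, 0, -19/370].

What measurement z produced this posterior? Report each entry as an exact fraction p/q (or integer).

x̄ = F·x = [4, 0, 2]
P̄ = F·P·Fᵀ + Q = [73 -32 14; -32 32 9; 14 9 23]
S = H·P̄·Hᵀ + R = [370]
K = P̄·Hᵀ·S⁻¹ = [123/370; 0; 69/370]
x' − x̄ = [-1353/370, 0, -759/370] = K·y
y = (KᵀK)⁻¹·Kᵀ·(x' − x̄) = [-11]
z = y + H·x̄ = [-11] + [12] = [1]

z = [1]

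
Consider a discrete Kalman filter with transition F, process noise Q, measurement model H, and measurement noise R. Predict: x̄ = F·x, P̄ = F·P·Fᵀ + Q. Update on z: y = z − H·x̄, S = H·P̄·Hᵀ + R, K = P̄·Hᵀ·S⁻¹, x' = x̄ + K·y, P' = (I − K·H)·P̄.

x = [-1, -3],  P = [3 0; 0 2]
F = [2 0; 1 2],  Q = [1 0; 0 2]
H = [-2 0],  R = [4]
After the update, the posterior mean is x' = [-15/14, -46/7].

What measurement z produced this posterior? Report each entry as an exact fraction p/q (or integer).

z = [2]

x̄ = F·x = [-2, -7]
P̄ = F·P·Fᵀ + Q = [13 6; 6 13]
S = H·P̄·Hᵀ + R = [56]
K = P̄·Hᵀ·S⁻¹ = [-13/28; -3/14]
x' − x̄ = [13/14, 3/7] = K·y
y = (KᵀK)⁻¹·Kᵀ·(x' − x̄) = [-2]
z = y + H·x̄ = [-2] + [4] = [2]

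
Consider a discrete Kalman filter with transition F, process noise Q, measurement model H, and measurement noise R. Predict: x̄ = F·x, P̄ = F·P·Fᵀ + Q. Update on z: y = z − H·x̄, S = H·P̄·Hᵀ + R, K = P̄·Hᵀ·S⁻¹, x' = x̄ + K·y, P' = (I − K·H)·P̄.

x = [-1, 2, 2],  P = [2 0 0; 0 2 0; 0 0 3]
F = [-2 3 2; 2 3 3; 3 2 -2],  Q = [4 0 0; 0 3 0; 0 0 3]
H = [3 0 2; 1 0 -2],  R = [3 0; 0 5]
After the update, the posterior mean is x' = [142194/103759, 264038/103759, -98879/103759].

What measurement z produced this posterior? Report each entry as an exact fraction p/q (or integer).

x̄ = F·x = [12, 10, -3]
P̄ = F·P·Fᵀ + Q = [42 28 -12; 28 56 6; -12 6 41]
S = H·P̄·Hᵀ + R = [401 10; 10 259]
K = P̄·Hᵀ·S⁻¹ = [25758/103759 25446/103759; 24704/103759 5456/103759; 12854/103759 -38154/103759]
x' − x̄ = [-1102914/103759, -773552/103759, 212398/103759] = K·y
y = (KᵀK)⁻¹·Kᵀ·(x' − x̄) = [-28, -15]
z = y + H·x̄ = [-28, -15] + [30, 18] = [2, 3]

z = [2, 3]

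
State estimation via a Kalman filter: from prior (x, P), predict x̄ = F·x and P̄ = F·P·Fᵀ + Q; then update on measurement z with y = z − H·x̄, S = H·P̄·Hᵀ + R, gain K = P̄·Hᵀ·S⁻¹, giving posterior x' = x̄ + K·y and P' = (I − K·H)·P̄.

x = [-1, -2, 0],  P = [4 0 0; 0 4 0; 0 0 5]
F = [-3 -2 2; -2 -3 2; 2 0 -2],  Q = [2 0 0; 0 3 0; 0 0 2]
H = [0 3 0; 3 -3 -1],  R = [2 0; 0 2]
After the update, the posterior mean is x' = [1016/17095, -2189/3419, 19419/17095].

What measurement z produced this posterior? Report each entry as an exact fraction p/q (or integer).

x̄ = F·x = [7, 8, -2]
P̄ = F·P·Fᵀ + Q = [74 68 -44; 68 75 -36; -44 -36 38]
S = H·P̄·Hᵀ + R = [677 45; 45 205]
K = P̄·Hᵀ·S⁻¹ = [3903/13676 16397/68380; 4545/13676 3/13676; -1935/13676 -18557/68380]
x' − x̄ = [-118649/17095, -29541/3419, 53609/17095] = K·y
y = (KᵀK)⁻¹·Kᵀ·(x' − x̄) = [-26, 2]
z = y + H·x̄ = [-26, 2] + [24, -1] = [-2, 1]

z = [-2, 1]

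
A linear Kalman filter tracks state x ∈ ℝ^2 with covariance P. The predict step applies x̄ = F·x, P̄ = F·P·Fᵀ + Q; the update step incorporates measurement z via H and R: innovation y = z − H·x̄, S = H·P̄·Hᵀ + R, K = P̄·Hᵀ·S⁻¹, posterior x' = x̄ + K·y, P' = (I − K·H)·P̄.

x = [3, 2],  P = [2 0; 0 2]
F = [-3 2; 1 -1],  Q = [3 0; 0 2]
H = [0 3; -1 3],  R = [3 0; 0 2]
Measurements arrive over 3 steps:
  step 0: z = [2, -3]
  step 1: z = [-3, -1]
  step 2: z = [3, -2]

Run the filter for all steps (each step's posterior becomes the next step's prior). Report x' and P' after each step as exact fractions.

step 0: x' = [874/403, 9/403], P' = [1168/403 202/403; 202/403 86/403]
step 1: x' = [-167722/117223, -93247/117223], P' = [348982/117223 60608/117223; 60608/117223 25292/117223]
step 2: x' = [117563127/34788001, 20631549/34788001], P' = [103771138/34788001 18018696/34788001; 18018696/34788001 7510900/34788001]

step 0: x̄ = F·x = [-5, 1]
step 0: P̄ = F·P·Fᵀ + Q = [29 -10; -10 6]
step 0: y = z − H·x̄ = [-1, -11]
step 0: S = H·P̄·Hᵀ + R = [57 84; 84 145]
step 0: K = P̄·Hᵀ·S⁻¹ = [202/403 -281/403; 86/403 28/403]
step 0: x' = x̄ + K·y = [874/403, 9/403]
step 0: P' = (I − K·H)·P̄ = [1168/403 202/403; 202/403 86/403]
step 1: x̄ = F·x = [-84/13, 865/403]
step 1: P̄ = F·P·Fᵀ + Q = [311/13 -86/13; -86/13 1656/403]
step 1: y = z − H·x̄ = [-3804/403, -5602/403]
step 1: S = H·P̄·Hᵀ + R = [16113/403 22902/403; 22902/403 41347/403]
step 1: K = P̄·Hᵀ·S⁻¹ = [60608/117223 -83579/117223; 25292/117223 7634/117223]
step 1: x' = x̄ + K·y = [-167722/117223, -93247/117223]
step 1: P' = (I − K·H)·P̄ = [348982/117223 60608/117223; 60608/117223 25292/117223]
step 2: x̄ = F·x = [316672/117223, -74475/117223]
step 2: P̄ = F·P·Fᵀ + Q = [2866379/117223 -794490/117223; -794490/117223 487504/117223]
step 2: y = z − H·x̄ = [575094/117223, 305651/117223]
step 2: S = H·P̄·Hᵀ + R = [4739205/117223 6771006/117223; 6771006/117223 12255301/117223]
step 2: K = P̄·Hᵀ·S⁻¹ = [18018696/34788001 -24857525/34788001; 7510900/34788001 2257002/34788001]
step 2: x' = x̄ + K·y = [117563127/34788001, 20631549/34788001]
step 2: P' = (I − K·H)·P̄ = [103771138/34788001 18018696/34788001; 18018696/34788001 7510900/34788001]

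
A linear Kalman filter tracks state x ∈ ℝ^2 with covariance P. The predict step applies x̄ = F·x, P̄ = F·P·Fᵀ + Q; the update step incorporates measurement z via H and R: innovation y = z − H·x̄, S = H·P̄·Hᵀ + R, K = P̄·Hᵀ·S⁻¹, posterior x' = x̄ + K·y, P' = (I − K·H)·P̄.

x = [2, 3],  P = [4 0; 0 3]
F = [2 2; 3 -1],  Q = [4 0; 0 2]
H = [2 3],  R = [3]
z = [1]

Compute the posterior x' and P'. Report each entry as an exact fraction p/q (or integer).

x̄ = F·x = [10, 3]
P̄ = F·P·Fᵀ + Q = [32 18; 18 41]
y = z − H·x̄ = [-28]
S = H·P̄·Hᵀ + R = [716]
K = P̄·Hᵀ·S⁻¹ = [59/358; 159/716]
x' = x̄ + K·y = [964/179, -576/179]
P' = (I − K·H)·P̄ = [2247/179 -2937/358; -2937/358 4075/716]

x' = [964/179, -576/179]
P' = [2247/179 -2937/358; -2937/358 4075/716]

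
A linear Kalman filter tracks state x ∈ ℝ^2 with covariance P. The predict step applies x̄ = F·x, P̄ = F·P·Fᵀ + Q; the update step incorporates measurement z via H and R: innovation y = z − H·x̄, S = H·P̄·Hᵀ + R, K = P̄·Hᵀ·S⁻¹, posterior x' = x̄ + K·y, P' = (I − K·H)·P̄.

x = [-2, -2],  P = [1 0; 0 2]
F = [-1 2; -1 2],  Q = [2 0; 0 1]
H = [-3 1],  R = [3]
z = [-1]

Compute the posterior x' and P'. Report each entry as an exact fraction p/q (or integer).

x̄ = F·x = [-2, -2]
P̄ = F·P·Fᵀ + Q = [11 9; 9 10]
y = z − H·x̄ = [-5]
S = H·P̄·Hᵀ + R = [58]
K = P̄·Hᵀ·S⁻¹ = [-12/29; -17/58]
x' = x̄ + K·y = [2/29, -31/58]
P' = (I − K·H)·P̄ = [31/29 57/29; 57/29 291/58]

x' = [2/29, -31/58]
P' = [31/29 57/29; 57/29 291/58]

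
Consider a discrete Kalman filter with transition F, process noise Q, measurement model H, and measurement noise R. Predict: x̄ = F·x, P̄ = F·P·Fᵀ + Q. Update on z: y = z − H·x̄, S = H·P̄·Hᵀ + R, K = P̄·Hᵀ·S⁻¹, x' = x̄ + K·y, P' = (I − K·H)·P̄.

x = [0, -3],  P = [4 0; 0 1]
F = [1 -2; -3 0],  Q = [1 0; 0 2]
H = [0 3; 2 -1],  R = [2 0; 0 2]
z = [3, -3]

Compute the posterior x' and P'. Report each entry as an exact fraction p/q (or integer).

x' = [-51/155, 6/5]
P' = [999/2015 6/65; 6/65 14/65]

x̄ = F·x = [6, 0]
P̄ = F·P·Fᵀ + Q = [9 -12; -12 38]
y = z − H·x̄ = [3, -15]
S = H·P̄·Hᵀ + R = [344 -186; -186 124]
K = P̄·Hᵀ·S⁻¹ = [9/65 906/2015; 21/65 -1/65]
x' = x̄ + K·y = [-51/155, 6/5]
P' = (I − K·H)·P̄ = [999/2015 6/65; 6/65 14/65]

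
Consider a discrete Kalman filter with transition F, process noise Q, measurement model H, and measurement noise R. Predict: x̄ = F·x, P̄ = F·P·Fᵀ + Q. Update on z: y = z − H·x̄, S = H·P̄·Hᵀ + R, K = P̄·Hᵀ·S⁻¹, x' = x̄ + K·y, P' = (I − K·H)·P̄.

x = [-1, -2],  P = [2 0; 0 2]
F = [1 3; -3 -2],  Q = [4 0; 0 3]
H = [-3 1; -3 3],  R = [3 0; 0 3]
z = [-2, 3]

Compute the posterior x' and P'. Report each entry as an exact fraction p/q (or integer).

x̄ = F·x = [-7, 7]
P̄ = F·P·Fᵀ + Q = [24 -18; -18 29]
y = z − H·x̄ = [-30, -39]
S = H·P̄·Hᵀ + R = [356 519; 519 804]
K = P̄·Hᵀ·S⁻¹ = [-2322/5621 618/5621; -307/803 339/803]
x' = x̄ + K·y = [6211/5621, 1610/803]
P' = (I − K·H)·P̄ = [3792/5621 630/803; 630/803 969/803]

x' = [6211/5621, 1610/803]
P' = [3792/5621 630/803; 630/803 969/803]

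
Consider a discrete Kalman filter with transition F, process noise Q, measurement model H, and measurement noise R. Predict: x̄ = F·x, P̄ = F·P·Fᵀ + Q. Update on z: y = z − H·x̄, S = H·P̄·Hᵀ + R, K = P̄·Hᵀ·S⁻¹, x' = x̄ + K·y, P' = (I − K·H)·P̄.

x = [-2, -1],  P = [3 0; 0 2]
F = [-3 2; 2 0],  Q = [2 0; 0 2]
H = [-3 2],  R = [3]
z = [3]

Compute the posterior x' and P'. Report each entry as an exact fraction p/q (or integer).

x' = [-949/608, -273/304]
P' = [887/608 555/304; 555/304 447/152]

x̄ = F·x = [4, -4]
P̄ = F·P·Fᵀ + Q = [37 -18; -18 14]
y = z − H·x̄ = [23]
S = H·P̄·Hᵀ + R = [608]
K = P̄·Hᵀ·S⁻¹ = [-147/608; 41/304]
x' = x̄ + K·y = [-949/608, -273/304]
P' = (I − K·H)·P̄ = [887/608 555/304; 555/304 447/152]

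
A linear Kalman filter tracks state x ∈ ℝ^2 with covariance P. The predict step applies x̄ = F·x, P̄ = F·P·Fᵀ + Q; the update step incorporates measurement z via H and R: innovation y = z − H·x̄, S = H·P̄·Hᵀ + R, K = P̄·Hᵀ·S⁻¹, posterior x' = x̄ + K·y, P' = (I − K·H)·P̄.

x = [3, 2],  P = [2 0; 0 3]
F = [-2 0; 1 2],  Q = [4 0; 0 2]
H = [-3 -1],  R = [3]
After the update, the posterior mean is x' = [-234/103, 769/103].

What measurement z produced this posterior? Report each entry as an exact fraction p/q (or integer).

z = [-1]

x̄ = F·x = [-6, 7]
P̄ = F·P·Fᵀ + Q = [12 -4; -4 16]
S = H·P̄·Hᵀ + R = [103]
K = P̄·Hᵀ·S⁻¹ = [-32/103; -4/103]
x' − x̄ = [384/103, 48/103] = K·y
y = (KᵀK)⁻¹·Kᵀ·(x' − x̄) = [-12]
z = y + H·x̄ = [-12] + [11] = [-1]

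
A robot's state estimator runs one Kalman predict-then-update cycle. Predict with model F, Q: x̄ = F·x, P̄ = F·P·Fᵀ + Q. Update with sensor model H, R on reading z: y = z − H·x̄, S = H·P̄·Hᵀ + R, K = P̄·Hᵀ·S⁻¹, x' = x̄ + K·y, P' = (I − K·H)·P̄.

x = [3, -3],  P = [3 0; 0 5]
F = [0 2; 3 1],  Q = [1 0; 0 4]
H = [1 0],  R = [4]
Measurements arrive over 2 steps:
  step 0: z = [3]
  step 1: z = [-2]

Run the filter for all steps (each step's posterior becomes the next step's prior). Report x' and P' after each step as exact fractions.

step 0: x' = [39/25, 48/5], P' = [84/25 8/5; 8/5 32]
step 1: x' = [-906/665, 8473/3325], P' = [516/133 1472/665; 1472/665 116744/3325]

step 0: x̄ = F·x = [-6, 6]
step 0: P̄ = F·P·Fᵀ + Q = [21 10; 10 36]
step 0: y = z − H·x̄ = [9]
step 0: S = H·P̄·Hᵀ + R = [25]
step 0: K = P̄·Hᵀ·S⁻¹ = [21/25; 2/5]
step 0: x' = x̄ + K·y = [39/25, 48/5]
step 0: P' = (I − K·H)·P̄ = [84/25 8/5; 8/5 32]
step 1: x̄ = F·x = [96/5, 357/25]
step 1: P̄ = F·P·Fᵀ + Q = [129 368/5; 368/5 1896/25]
step 1: y = z − H·x̄ = [-106/5]
step 1: S = H·P̄·Hᵀ + R = [133]
step 1: K = P̄·Hᵀ·S⁻¹ = [129/133; 368/665]
step 1: x' = x̄ + K·y = [-906/665, 8473/3325]
step 1: P' = (I − K·H)·P̄ = [516/133 1472/665; 1472/665 116744/3325]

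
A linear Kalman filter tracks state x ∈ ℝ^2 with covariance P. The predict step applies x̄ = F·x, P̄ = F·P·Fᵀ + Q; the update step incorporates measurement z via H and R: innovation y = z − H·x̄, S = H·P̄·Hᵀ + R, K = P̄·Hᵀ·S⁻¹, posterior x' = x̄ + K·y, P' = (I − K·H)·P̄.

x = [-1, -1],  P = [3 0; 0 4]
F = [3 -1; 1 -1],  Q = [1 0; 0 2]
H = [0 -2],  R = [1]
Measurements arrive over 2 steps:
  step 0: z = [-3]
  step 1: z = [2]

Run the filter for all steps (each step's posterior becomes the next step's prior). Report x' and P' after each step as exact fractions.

step 0: x' = [4/37, 54/37], P' = [508/37 13/37; 13/37 9/37]
step 1: x' = [-526/2297, -2310/2297], P' = [44728/2297 1481/2297; 1481/2297 565/2297]

step 0: x̄ = F·x = [-2, 0]
step 0: P̄ = F·P·Fᵀ + Q = [32 13; 13 9]
step 0: y = z − H·x̄ = [-3]
step 0: S = H·P̄·Hᵀ + R = [37]
step 0: K = P̄·Hᵀ·S⁻¹ = [-26/37; -18/37]
step 0: x' = x̄ + K·y = [4/37, 54/37]
step 0: P' = (I − K·H)·P̄ = [508/37 13/37; 13/37 9/37]
step 1: x̄ = F·x = [-42/37, -50/37]
step 1: P̄ = F·P·Fᵀ + Q = [4540/37 1481/37; 1481/37 565/37]
step 1: y = z − H·x̄ = [-26/37]
step 1: S = H·P̄·Hᵀ + R = [2297/37]
step 1: K = P̄·Hᵀ·S⁻¹ = [-2962/2297; -1130/2297]
step 1: x' = x̄ + K·y = [-526/2297, -2310/2297]
step 1: P' = (I − K·H)·P̄ = [44728/2297 1481/2297; 1481/2297 565/2297]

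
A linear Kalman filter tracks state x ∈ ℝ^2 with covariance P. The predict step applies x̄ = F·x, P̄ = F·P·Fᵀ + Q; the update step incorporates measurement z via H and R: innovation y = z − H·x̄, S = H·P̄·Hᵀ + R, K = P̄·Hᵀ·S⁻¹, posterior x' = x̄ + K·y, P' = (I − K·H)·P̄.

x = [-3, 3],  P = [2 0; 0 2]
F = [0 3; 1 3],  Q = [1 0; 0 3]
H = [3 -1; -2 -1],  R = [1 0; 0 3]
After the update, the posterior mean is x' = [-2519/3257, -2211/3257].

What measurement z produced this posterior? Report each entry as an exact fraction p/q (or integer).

x̄ = F·x = [9, 6]
P̄ = F·P·Fᵀ + Q = [19 18; 18 23]
S = H·P̄·Hᵀ + R = [87 -109; -109 174]
K = P̄·Hᵀ·S⁻¹ = [682/3257 -621/3257; -1037/3257 -1754/3257]
x' − x̄ = [-31832/3257, -21753/3257] = K·y
y = (KᵀK)⁻¹·Kᵀ·(x' − x̄) = [-23, 26]
z = y + H·x̄ = [-23, 26] + [21, -24] = [-2, 2]

z = [-2, 2]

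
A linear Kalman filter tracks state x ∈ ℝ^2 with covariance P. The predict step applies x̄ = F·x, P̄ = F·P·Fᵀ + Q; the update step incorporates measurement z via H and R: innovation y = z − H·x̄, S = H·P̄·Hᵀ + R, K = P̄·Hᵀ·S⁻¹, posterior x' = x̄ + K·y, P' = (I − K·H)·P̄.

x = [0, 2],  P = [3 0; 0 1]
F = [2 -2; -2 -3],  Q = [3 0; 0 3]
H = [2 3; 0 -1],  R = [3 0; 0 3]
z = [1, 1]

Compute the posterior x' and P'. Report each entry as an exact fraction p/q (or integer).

x̄ = F·x = [-4, -6]
P̄ = F·P·Fᵀ + Q = [19 -6; -6 24]
y = z − H·x̄ = [27, -5]
S = H·P̄·Hᵀ + R = [223 -60; -60 27]
K = P̄·Hᵀ·S⁻¹ = [100/269 282/269; 20/269 -584/807]
x' = x̄ + K·y = [214/269, -302/807]
P' = (I − K·H)·P̄ = [1419/269 -846/269; -846/269 584/269]

x' = [214/269, -302/807]
P' = [1419/269 -846/269; -846/269 584/269]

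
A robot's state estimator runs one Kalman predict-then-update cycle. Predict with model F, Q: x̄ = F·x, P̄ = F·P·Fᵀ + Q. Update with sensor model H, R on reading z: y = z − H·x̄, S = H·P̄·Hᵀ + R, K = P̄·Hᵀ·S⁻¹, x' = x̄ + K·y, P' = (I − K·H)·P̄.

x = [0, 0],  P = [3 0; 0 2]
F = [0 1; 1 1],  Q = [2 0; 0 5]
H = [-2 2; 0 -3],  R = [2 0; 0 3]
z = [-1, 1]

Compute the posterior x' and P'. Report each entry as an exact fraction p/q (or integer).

x' = [12/89, -30/89]
P' = [184/267 74/267; 74/267 82/267]

x̄ = F·x = [0, 0]
P̄ = F·P·Fᵀ + Q = [4 2; 2 10]
y = z − H·x̄ = [-1, 1]
S = H·P̄·Hᵀ + R = [42 -48; -48 93]
K = P̄·Hᵀ·S⁻¹ = [-110/267 -74/267; 8/267 -82/267]
x' = x̄ + K·y = [12/89, -30/89]
P' = (I − K·H)·P̄ = [184/267 74/267; 74/267 82/267]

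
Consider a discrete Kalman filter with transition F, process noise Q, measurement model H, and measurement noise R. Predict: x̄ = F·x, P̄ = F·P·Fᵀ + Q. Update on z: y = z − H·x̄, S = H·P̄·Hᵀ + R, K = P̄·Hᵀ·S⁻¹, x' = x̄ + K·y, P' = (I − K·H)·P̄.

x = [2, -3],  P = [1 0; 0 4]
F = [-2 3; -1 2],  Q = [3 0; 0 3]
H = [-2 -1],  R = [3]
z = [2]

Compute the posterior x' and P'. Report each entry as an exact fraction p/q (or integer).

x̄ = F·x = [-13, -8]
P̄ = F·P·Fᵀ + Q = [43 26; 26 20]
y = z − H·x̄ = [-32]
S = H·P̄·Hᵀ + R = [299]
K = P̄·Hᵀ·S⁻¹ = [-112/299; -72/299]
x' = x̄ + K·y = [-303/299, -88/299]
P' = (I − K·H)·P̄ = [313/299 -290/299; -290/299 796/299]

x' = [-303/299, -88/299]
P' = [313/299 -290/299; -290/299 796/299]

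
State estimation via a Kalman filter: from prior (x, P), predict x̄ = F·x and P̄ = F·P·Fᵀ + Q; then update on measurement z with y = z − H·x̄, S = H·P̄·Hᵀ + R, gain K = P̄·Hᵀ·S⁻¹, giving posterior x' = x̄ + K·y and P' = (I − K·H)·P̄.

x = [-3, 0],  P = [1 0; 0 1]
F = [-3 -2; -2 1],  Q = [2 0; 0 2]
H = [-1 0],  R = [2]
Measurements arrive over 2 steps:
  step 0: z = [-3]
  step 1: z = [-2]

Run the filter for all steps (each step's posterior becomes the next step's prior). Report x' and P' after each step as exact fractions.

step 0: x̄ = F·x = [9, 6]
step 0: P̄ = F·P·Fᵀ + Q = [15 4; 4 7]
step 0: y = z − H·x̄ = [6]
step 0: S = H·P̄·Hᵀ + R = [17]
step 0: K = P̄·Hᵀ·S⁻¹ = [-15/17; -4/17]
step 0: x' = x̄ + K·y = [63/17, 78/17]
step 0: P' = (I − K·H)·P̄ = [30/17 8/17; 8/17 103/17]
step 1: x̄ = F·x = [-345/17, -48/17]
step 1: P̄ = F·P·Fᵀ + Q = [812/17 -18/17; -18/17 225/17]
step 1: y = z − H·x̄ = [-379/17]
step 1: S = H·P̄·Hᵀ + R = [846/17]
step 1: K = P̄·Hᵀ·S⁻¹ = [-406/423; 1/47]
step 1: x' = x̄ + K·y = [467/423, -155/47]
step 1: P' = (I − K·H)·P̄ = [812/423 -2/47; -2/47 621/47]

step 0: x' = [63/17, 78/17], P' = [30/17 8/17; 8/17 103/17]
step 1: x' = [467/423, -155/47], P' = [812/423 -2/47; -2/47 621/47]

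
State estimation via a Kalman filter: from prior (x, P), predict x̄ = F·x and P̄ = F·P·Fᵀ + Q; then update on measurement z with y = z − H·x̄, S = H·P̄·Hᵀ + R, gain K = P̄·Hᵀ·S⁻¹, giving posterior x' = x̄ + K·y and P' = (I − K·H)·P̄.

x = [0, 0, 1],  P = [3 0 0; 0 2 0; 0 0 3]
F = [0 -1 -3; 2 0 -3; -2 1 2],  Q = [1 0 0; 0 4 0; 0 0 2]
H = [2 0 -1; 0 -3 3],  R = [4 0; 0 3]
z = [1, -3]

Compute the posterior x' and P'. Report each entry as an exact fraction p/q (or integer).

x' = [237/2762, 438/1381, -1883/2762]
P' = [4117/2762 3033/2762 1595/1381; 3033/2762 6683/2762 3081/1381; 1595/1381 3081/1381 3276/1381]

x̄ = F·x = [-3, -3, 2]
P̄ = F·P·Fᵀ + Q = [30 27 -20; 27 43 -30; -20 -30 28]
y = z − H·x̄ = [9, -18]
S = H·P̄·Hᵀ + R = [232 -456; -456 1182]
K = P̄·Hᵀ·S⁻¹ = [1261/2762 157/2762; -12/1381 -521/2762; -43/2762 195/1381]
x' = x̄ + K·y = [237/2762, 438/1381, -1883/2762]
P' = (I − K·H)·P̄ = [4117/2762 3033/2762 1595/1381; 3033/2762 6683/2762 3081/1381; 1595/1381 3081/1381 3276/1381]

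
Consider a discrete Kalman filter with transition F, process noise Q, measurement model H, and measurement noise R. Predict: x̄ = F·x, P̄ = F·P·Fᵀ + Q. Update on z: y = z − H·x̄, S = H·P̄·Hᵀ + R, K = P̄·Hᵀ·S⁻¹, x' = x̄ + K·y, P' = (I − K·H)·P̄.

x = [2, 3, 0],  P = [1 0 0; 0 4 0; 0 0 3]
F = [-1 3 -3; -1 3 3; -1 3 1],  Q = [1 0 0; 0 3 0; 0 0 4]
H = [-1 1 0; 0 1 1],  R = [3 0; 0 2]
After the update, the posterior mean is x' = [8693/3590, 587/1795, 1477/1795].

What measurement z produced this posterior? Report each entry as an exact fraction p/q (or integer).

x̄ = F·x = [7, 7, 7]
P̄ = F·P·Fᵀ + Q = [65 10 28; 10 67 46; 28 46 44]
S = H·P̄·Hᵀ + R = [115 75; 75 205]
K = P̄·Hᵀ·S⁻¹ = [-565/718 1699/3590; 321/1795 872/1795; -306/1795 180/359]
x' − x̄ = [-16437/3590, -11978/1795, -11088/1795] = K·y
y = (KᵀK)⁻¹·Kᵀ·(x' − x̄) = [-2, -13]
z = y + H·x̄ = [-2, -13] + [0, 14] = [-2, 1]

z = [-2, 1]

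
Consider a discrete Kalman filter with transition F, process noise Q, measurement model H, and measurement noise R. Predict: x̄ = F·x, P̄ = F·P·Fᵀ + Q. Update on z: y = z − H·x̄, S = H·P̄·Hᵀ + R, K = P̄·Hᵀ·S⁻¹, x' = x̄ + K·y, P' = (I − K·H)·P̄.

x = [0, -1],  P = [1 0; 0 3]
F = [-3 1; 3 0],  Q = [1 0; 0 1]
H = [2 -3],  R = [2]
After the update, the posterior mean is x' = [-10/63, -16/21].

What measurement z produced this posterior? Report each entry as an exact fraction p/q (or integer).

z = [2]

x̄ = F·x = [-1, 0]
P̄ = F·P·Fᵀ + Q = [13 -9; -9 10]
S = H·P̄·Hᵀ + R = [252]
K = P̄·Hᵀ·S⁻¹ = [53/252; -4/21]
x' − x̄ = [53/63, -16/21] = K·y
y = (KᵀK)⁻¹·Kᵀ·(x' − x̄) = [4]
z = y + H·x̄ = [4] + [-2] = [2]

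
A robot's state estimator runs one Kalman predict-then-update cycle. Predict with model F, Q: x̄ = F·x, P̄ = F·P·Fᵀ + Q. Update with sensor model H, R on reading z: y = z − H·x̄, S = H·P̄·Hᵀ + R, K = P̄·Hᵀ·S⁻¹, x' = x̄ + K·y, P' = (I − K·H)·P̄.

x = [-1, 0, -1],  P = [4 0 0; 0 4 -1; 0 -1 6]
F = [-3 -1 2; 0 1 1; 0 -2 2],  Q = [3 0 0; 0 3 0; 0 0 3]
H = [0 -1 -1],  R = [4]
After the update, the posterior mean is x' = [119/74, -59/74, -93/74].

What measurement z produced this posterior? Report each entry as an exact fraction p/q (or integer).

z = [2]

x̄ = F·x = [1, -1, -2]
P̄ = F·P·Fᵀ + Q = [71 7 38; 7 11 4; 38 4 51]
S = H·P̄·Hᵀ + R = [74]
K = P̄·Hᵀ·S⁻¹ = [-45/74; -15/74; -55/74]
x' − x̄ = [45/74, 15/74, 55/74] = K·y
y = (KᵀK)⁻¹·Kᵀ·(x' − x̄) = [-1]
z = y + H·x̄ = [-1] + [3] = [2]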